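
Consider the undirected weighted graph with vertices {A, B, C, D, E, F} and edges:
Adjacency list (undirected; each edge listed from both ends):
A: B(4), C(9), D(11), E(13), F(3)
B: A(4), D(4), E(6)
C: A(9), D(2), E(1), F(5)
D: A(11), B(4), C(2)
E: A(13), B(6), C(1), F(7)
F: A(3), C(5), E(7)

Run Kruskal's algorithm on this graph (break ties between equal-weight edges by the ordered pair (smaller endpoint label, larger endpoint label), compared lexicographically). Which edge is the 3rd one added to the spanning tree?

Sort edges by weight, then run Kruskal:
C E (1): add. Components now {A} {B} {C,E} {D} {F}
C D (2): add. Components now {A} {B} {C,D,E} {F}
A F (3): add. Components now {A,F} {B} {C,D,E}
A B (4): add. Components now {A,B,F} {C,D,E}
B D (4): add. Components now {A,B,C,D,E,F}
The 3rd edge added is A F.

A-F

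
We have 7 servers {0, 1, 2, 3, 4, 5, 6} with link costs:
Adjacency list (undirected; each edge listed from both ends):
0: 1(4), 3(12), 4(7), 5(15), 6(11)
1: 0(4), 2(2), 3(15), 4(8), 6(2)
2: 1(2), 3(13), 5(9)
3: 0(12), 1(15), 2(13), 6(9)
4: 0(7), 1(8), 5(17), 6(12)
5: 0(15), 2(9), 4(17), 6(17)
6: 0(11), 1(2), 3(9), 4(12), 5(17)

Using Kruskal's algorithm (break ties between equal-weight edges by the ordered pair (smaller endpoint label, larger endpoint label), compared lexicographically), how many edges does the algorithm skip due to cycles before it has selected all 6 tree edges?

Sort edges by weight, then run Kruskal:
1–2 (2): add. Components now {0} {1,2} {3} {4} {5} {6}
1–6 (2): add. Components now {0} {1,2,6} {3} {4} {5}
0–1 (4): add. Components now {0,1,2,6} {3} {4} {5}
0–4 (7): add. Components now {0,1,2,4,6} {3} {5}
1–4 (8): skip — 1 and 4 already connected.
2–5 (9): add. Components now {0,1,2,4,5,6} {3}
3–6 (9): add. Components now {0,1,2,3,4,5,6}
Edges rejected before the tree was complete: 1.

1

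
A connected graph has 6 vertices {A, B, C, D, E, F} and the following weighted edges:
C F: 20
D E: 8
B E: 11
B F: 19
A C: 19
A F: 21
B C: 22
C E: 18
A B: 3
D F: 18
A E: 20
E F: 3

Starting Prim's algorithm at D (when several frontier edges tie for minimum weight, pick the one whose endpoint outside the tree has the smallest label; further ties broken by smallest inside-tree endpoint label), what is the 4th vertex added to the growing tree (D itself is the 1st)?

Prim, starting at D.
Step 1: frontier [D E 8, D F 18] → take D E (8); add E.
Step 2: frontier [D F 18, E F 3, B E 11, C E 18, A E 20] → take E F (3); add F.
Step 3: frontier [B E 11, C E 18, A E 20, B F 19, C F 20, A F 21] → take B E (11); add B.
Step 4: frontier [A B 3, B C 22, C E 18, A E 20, C F 20, A F 21] → take A B (3); add A.
Step 5: frontier [A C 19, B C 22, C E 18, C F 20] → take C E (18); add C.
Vertex order: D, E, F, B, A, C. The 4th vertex is B.

B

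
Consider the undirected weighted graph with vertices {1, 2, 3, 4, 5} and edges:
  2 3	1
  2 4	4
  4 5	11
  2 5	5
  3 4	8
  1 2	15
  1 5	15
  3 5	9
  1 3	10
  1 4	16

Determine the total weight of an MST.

20

Kruskal's algorithm — process edges by increasing weight (ties by edge label):
2 3 (1): add. Components now {1} {2,3} {4} {5}
2 4 (4): add. Components now {1} {2,3,4} {5}
2 5 (5): add. Components now {1} {2,3,4,5}
3 4 (8): skip — 3 and 4 already connected.
3 5 (9): skip — 3 and 5 already connected.
1 3 (10): add. Components now {1,2,3,4,5}
MST edges: 2 3, 2 4, 2 5, 1 3; total weight 1+4+5+10 = 20.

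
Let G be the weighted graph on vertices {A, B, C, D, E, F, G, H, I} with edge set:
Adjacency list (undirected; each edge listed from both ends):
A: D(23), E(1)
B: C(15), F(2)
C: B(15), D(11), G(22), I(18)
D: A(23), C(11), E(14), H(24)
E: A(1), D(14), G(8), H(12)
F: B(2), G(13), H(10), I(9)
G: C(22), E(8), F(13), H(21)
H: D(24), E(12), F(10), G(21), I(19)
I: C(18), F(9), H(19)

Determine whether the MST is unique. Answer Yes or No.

Yes

Sort edges by weight, then run Kruskal:
A—E (1): add — endpoints in different components.
B—F (2): add — endpoints in different components.
E—G (8): add — endpoints in different components.
F—I (9): add — endpoints in different components.
F—H (10): add — endpoints in different components.
C—D (11): add — endpoints in different components.
E—H (12): add — endpoints in different components.
F—G (13): skip — F and G already connected.
D—E (14): add — endpoints in different components.
Every non-tree edge has weight strictly greater than the heaviest edge on the tree path between its endpoints, so the MST is unique.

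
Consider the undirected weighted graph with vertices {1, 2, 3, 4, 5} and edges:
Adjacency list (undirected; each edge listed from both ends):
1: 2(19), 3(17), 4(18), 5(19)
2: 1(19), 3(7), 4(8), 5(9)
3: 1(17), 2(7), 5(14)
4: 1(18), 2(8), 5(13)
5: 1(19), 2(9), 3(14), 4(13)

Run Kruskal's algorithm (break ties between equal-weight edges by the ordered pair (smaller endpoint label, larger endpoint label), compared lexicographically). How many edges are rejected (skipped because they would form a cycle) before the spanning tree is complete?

Kruskal's algorithm — process edges by increasing weight (ties by edge label):
2-3 (7): add. Components now {1} {2,3} {4} {5}
2-4 (8): add. Components now {1} {2,3,4} {5}
2-5 (9): add. Components now {1} {2,3,4,5}
4-5 (13): skip — 4 and 5 already connected.
3-5 (14): skip — 3 and 5 already connected.
1-3 (17): add. Components now {1,2,3,4,5}
Edges rejected before the tree was complete: 2.

2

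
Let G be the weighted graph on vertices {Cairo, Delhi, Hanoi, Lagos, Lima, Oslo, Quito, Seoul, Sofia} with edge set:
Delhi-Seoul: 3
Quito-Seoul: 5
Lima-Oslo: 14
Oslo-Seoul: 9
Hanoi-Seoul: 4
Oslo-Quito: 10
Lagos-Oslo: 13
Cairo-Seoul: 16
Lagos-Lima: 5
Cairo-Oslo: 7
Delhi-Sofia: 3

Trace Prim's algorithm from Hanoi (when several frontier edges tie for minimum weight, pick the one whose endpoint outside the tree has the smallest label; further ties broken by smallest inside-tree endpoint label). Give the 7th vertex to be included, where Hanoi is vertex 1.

Prim, starting at Hanoi.
Step 1: frontier [Hanoi-Seoul 4] → take Hanoi-Seoul (4); add Seoul.
Step 2: frontier [Delhi-Seoul 3, Quito-Seoul 5, Oslo-Seoul 9, Cairo-Seoul 16] → take Delhi-Seoul (3); add Delhi.
Step 3: frontier [Delhi-Sofia 3, Quito-Seoul 5, Oslo-Seoul 9, Cairo-Seoul 16] → take Delhi-Sofia (3); add Sofia.
Step 4: frontier [Quito-Seoul 5, Oslo-Seoul 9, Cairo-Seoul 16] → take Quito-Seoul (5); add Quito.
Step 5: frontier [Oslo-Quito 10, Oslo-Seoul 9, Cairo-Seoul 16] → take Oslo-Seoul (9); add Oslo.
Step 6: frontier [Cairo-Oslo 7, Lagos-Oslo 13, Lima-Oslo 14, Cairo-Seoul 16] → take Cairo-Oslo (7); add Cairo.
Step 7: frontier [Lagos-Oslo 13, Lima-Oslo 14] → take Lagos-Oslo (13); add Lagos.
Step 8: frontier [Lagos-Lima 5, Lima-Oslo 14] → take Lagos-Lima (5); add Lima.
Vertex order: Hanoi, Seoul, Delhi, Sofia, Quito, Oslo, Cairo, Lagos, Lima. The 7th vertex is Cairo.

Cairo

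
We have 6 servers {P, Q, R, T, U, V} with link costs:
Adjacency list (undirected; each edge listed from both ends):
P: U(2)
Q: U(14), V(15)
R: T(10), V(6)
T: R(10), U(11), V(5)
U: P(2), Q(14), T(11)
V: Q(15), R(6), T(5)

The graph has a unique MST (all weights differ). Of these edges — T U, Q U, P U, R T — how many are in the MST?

Kruskal's algorithm — process edges by increasing weight (ties by edge label):
P U (2): add. Components now {Q} {P,U} {T} {R} {V}
T V (5): add. Components now {Q} {P,U} {T,V} {R}
R V (6): add. Components now {Q} {P,U} {R,T,V}
R T (10): skip — T and R already connected.
T U (11): add. Components now {Q} {P,R,T,U,V}
Q U (14): add. Components now {P,Q,R,T,U,V}
MST edge set: {P U, T V, R V, T U, Q U}.
Of the listed edges, {T U, Q U, P U} are in the MST → 3.

3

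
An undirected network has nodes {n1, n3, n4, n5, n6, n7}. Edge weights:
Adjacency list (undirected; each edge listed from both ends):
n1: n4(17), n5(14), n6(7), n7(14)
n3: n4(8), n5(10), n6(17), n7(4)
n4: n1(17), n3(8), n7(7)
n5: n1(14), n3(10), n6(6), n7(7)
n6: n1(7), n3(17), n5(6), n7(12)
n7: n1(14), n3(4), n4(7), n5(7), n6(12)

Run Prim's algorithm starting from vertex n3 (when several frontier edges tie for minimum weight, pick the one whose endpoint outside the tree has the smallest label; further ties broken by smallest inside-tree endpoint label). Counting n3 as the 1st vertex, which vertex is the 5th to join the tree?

n6

Prim, starting at n3.
Step 1: frontier [n3–n7 4, n3–n4 8, n3–n5 10, n3–n6 17] → take n3–n7 (4); add n7.
Step 2: frontier [n3–n4 8, n3–n5 10, n3–n6 17, n4–n7 7, n5–n7 7, n6–n7 12, n1–n7 14] → take n4–n7 (7); add n4.
Step 3: frontier [n3–n5 10, n3–n6 17, n1–n4 17, n5–n7 7, n6–n7 12, n1–n7 14] → take n5–n7 (7); add n5.
Step 4: frontier [n3–n6 17, n1–n4 17, n5–n6 6, n1–n5 14, n6–n7 12, n1–n7 14] → take n5–n6 (6); add n6.
Step 5: frontier [n1–n4 17, n1–n5 14, n1–n6 7, n1–n7 14] → take n1–n6 (7); add n1.
Vertex order: n3, n7, n4, n5, n6, n1. The 5th vertex is n6.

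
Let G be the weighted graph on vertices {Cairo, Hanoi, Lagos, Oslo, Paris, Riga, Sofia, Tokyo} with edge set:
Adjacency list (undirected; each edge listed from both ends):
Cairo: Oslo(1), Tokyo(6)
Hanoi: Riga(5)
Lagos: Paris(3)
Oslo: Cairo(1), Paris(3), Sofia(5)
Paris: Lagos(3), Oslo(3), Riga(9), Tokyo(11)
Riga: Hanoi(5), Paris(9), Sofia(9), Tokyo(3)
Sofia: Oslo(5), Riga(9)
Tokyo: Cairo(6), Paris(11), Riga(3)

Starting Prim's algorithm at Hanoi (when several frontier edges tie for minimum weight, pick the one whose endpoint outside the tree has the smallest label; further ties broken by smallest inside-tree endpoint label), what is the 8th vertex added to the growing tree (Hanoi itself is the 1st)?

Grow the tree from Hanoi using Prim:
Step 1: cheapest edge leaving the tree is Hanoi-Riga (5); add Riga.
Step 2: cheapest edge leaving the tree is Riga-Tokyo (3); add Tokyo.
Step 3: cheapest edge leaving the tree is Cairo-Tokyo (6); add Cairo.
Step 4: cheapest edge leaving the tree is Cairo-Oslo (1); add Oslo.
Step 5: cheapest edge leaving the tree is Oslo-Paris (3); add Paris.
Step 6: cheapest edge leaving the tree is Lagos-Paris (3); add Lagos.
Step 7: cheapest edge leaving the tree is Oslo-Sofia (5); add Sofia.
Vertex order: Hanoi, Riga, Tokyo, Cairo, Oslo, Paris, Lagos, Sofia. The 8th vertex is Sofia.

Sofia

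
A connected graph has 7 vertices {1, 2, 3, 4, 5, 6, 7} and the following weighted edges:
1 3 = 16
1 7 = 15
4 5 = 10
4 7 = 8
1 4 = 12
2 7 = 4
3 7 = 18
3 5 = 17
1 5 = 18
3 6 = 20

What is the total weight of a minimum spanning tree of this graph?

70

Prim, starting at 1.
Step 1: cheapest edge leaving the tree is 1 4 (12); add 4.
Step 2: cheapest edge leaving the tree is 4 7 (8); add 7.
Step 3: cheapest edge leaving the tree is 2 7 (4); add 2.
Step 4: cheapest edge leaving the tree is 4 5 (10); add 5.
Step 5: cheapest edge leaving the tree is 1 3 (16); add 3.
Step 6: cheapest edge leaving the tree is 3 6 (20); add 6.
MST edges: 1 4, 4 7, 2 7, 4 5, 1 3, 3 6; total weight 12+8+4+10+16+20 = 70.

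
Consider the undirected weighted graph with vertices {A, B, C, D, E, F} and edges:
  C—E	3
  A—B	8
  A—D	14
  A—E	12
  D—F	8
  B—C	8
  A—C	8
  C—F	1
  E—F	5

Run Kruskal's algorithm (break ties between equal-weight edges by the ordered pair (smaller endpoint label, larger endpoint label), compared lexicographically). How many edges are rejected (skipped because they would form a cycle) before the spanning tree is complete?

2

Kruskal's algorithm — process edges by increasing weight (ties by edge label):
C—F (1): add. Components now {A} {B} {C,F} {D} {E}
C—E (3): add. Components now {A} {B} {C,E,F} {D}
E—F (5): skip — E and F already connected.
A—B (8): add. Components now {A,B} {C,E,F} {D}
A—C (8): add. Components now {A,B,C,E,F} {D}
B—C (8): skip — B and C already connected.
D—F (8): add. Components now {A,B,C,D,E,F}
Edges rejected before the tree was complete: 2.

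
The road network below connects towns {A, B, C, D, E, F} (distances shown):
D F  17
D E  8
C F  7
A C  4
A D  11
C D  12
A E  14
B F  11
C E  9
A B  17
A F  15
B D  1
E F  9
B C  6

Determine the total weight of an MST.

26

Prim, starting at E.
Step 1: cheapest edge leaving the tree is D E (8); add D.
Step 2: cheapest edge leaving the tree is B D (1); add B.
Step 3: cheapest edge leaving the tree is B C (6); add C.
Step 4: cheapest edge leaving the tree is A C (4); add A.
Step 5: cheapest edge leaving the tree is C F (7); add F.
MST edges: D E, B D, B C, A C, C F; total weight 8+1+6+4+7 = 26.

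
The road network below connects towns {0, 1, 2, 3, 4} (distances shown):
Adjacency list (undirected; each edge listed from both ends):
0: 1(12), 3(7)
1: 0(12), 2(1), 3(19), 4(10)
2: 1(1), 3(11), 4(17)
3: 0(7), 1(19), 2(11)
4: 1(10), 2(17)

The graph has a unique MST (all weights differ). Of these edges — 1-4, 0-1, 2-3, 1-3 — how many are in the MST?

Kruskal's algorithm — process edges by increasing weight (ties by edge label):
1-2 (1): add. Components now {0} {1,2} {3} {4}
0-3 (7): add. Components now {0,3} {1,2} {4}
1-4 (10): add. Components now {0,3} {1,2,4}
2-3 (11): add. Components now {0,1,2,3,4}
MST edge set: {1-2, 0-3, 1-4, 2-3}.
Of the listed edges, {1-4, 2-3} are in the MST → 2.

2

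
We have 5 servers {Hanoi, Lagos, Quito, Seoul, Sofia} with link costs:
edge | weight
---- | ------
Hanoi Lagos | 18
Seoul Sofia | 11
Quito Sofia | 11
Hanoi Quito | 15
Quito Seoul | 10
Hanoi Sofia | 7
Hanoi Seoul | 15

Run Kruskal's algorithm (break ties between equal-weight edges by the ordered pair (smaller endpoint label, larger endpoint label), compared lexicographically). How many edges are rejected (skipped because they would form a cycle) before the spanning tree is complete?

3

Kruskal's algorithm — process edges by increasing weight (ties by edge label):
Hanoi Sofia (7): add. Components now {Quito} {Seoul} {Hanoi,Sofia} {Lagos}
Quito Seoul (10): add. Components now {Quito,Seoul} {Hanoi,Sofia} {Lagos}
Quito Sofia (11): add. Components now {Hanoi,Quito,Seoul,Sofia} {Lagos}
Seoul Sofia (11): skip — Seoul and Sofia already connected.
Hanoi Quito (15): skip — Quito and Hanoi already connected.
Hanoi Seoul (15): skip — Seoul and Hanoi already connected.
Hanoi Lagos (18): add. Components now {Hanoi,Lagos,Quito,Seoul,Sofia}
Edges rejected before the tree was complete: 3.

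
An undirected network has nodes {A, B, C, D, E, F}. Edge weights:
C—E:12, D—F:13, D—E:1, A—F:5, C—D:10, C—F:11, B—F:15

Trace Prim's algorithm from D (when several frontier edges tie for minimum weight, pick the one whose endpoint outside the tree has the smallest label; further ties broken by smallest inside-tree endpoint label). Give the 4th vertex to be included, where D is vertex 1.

F

Prim's algorithm from D:
Step 1: frontier [D—E 1, C—D 10, D—F 13] → take D—E (1); add E.
Step 2: frontier [C—D 10, D—F 13, C—E 12] → take C—D (10); add C.
Step 3: frontier [C—F 11, D—F 13] → take C—F (11); add F.
Step 4: frontier [A—F 5, B—F 15] → take A—F (5); add A.
Step 5: frontier [B—F 15] → take B—F (15); add B.
Vertex order: D, E, C, F, A, B. The 4th vertex is F.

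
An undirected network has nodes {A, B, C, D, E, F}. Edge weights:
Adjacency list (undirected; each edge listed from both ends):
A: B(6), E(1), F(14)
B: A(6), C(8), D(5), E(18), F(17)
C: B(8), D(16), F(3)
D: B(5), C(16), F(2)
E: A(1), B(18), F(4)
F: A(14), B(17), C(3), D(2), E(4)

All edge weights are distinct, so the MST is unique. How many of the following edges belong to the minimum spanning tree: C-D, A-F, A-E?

1

Kruskal's algorithm — process edges by increasing weight (ties by edge label):
A-E (1): add. Components now {A,E} {B} {C} {D} {F}
D-F (2): add. Components now {A,E} {B} {C} {D,F}
C-F (3): add. Components now {A,E} {B} {C,D,F}
E-F (4): add. Components now {A,C,D,E,F} {B}
B-D (5): add. Components now {A,B,C,D,E,F}
MST edge set: {A-E, D-F, C-F, E-F, B-D}.
Of the listed edges, {A-E} are in the MST → 1.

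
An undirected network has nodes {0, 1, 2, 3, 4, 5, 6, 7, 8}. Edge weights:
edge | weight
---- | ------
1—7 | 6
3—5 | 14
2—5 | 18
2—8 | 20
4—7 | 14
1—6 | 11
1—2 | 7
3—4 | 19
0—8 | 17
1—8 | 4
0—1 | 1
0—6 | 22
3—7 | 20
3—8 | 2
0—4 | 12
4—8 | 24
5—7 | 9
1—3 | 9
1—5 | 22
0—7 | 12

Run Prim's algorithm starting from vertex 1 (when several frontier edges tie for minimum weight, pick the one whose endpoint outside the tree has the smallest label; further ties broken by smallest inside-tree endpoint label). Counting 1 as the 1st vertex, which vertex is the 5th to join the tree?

Prim's algorithm from 1:
Step 1: cheapest edge leaving the tree is 0—1 (1); add 0.
Step 2: cheapest edge leaving the tree is 1—8 (4); add 8.
Step 3: cheapest edge leaving the tree is 3—8 (2); add 3.
Step 4: cheapest edge leaving the tree is 1—7 (6); add 7.
Step 5: cheapest edge leaving the tree is 1—2 (7); add 2.
Step 6: cheapest edge leaving the tree is 5—7 (9); add 5.
Step 7: cheapest edge leaving the tree is 1—6 (11); add 6.
Step 8: cheapest edge leaving the tree is 0—4 (12); add 4.
Vertex order: 1, 0, 8, 3, 7, 2, 5, 6, 4. The 5th vertex is 7.

7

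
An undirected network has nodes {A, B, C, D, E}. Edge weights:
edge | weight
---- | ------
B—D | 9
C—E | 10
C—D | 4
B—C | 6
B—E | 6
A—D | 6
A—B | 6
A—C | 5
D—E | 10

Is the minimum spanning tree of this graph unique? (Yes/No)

No

Kruskal's algorithm — process edges by increasing weight (ties by edge label):
C—D (4): add. Components now {A} {B} {C,D} {E}
A—C (5): add. Components now {A,C,D} {B} {E}
A—B (6): add. Components now {A,B,C,D} {E}
A—D (6): skip — A and D already connected.
B—C (6): skip — B and C already connected.
B—E (6): add. Components now {A,B,C,D,E}
Non-tree edge B—C has weight 6, equal to the heaviest edge on its tree cycle — swapping gives another MST of the same weight. Not unique.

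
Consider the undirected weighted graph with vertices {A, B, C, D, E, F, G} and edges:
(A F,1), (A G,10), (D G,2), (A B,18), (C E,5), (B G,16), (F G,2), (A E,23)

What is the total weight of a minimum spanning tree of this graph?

Sort edges by weight, then run Kruskal:
A F (1): add — endpoints in different components.
D G (2): add — endpoints in different components.
F G (2): add — endpoints in different components.
C E (5): add — endpoints in different components.
A G (10): skip — A and G already connected.
B G (16): add — endpoints in different components.
A B (18): skip — A and B already connected.
A E (23): add — endpoints in different components.
MST edges: A F, D G, F G, C E, B G, A E; total weight 1+2+2+5+16+23 = 49.

49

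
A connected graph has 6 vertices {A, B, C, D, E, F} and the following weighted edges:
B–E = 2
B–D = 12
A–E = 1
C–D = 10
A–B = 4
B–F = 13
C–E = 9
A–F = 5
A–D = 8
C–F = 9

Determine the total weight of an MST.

25

Prim's algorithm from A:
Step 1: cheapest edge leaving the tree is A–E (1); add E.
Step 2: cheapest edge leaving the tree is B–E (2); add B.
Step 3: cheapest edge leaving the tree is A–F (5); add F.
Step 4: cheapest edge leaving the tree is A–D (8); add D.
Step 5: cheapest edge leaving the tree is C–E (9); add C.
MST edges: A–E, B–E, A–F, A–D, C–E; total weight 1+2+5+8+9 = 25.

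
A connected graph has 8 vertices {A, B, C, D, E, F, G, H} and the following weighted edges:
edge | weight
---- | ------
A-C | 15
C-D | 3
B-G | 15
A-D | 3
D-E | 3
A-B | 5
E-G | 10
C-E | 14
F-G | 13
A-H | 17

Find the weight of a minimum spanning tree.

Prim's algorithm from G:
Step 1: cheapest edge leaving the tree is E-G (10); add E.
Step 2: cheapest edge leaving the tree is D-E (3); add D.
Step 3: cheapest edge leaving the tree is A-D (3); add A.
Step 4: cheapest edge leaving the tree is C-D (3); add C.
Step 5: cheapest edge leaving the tree is A-B (5); add B.
Step 6: cheapest edge leaving the tree is F-G (13); add F.
Step 7: cheapest edge leaving the tree is A-H (17); add H.
MST edges: E-G, D-E, A-D, C-D, A-B, F-G, A-H; total weight 10+3+3+3+5+13+17 = 54.

54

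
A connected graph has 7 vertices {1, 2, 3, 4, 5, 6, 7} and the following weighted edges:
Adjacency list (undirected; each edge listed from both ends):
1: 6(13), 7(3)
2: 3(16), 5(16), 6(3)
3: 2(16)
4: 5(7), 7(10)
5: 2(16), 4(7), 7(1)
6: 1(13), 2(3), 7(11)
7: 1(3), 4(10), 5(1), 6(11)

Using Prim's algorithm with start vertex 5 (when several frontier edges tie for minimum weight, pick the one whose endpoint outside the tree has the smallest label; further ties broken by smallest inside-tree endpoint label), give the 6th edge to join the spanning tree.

2-3

Prim, starting at 5.
Step 1: cheapest edge leaving the tree is 5-7 (1); add 7.
Step 2: cheapest edge leaving the tree is 1-7 (3); add 1.
Step 3: cheapest edge leaving the tree is 4-5 (7); add 4.
Step 4: cheapest edge leaving the tree is 6-7 (11); add 6.
Step 5: cheapest edge leaving the tree is 2-6 (3); add 2.
Step 6: cheapest edge leaving the tree is 2-3 (16); add 3.
The 6th edge added is 2-3.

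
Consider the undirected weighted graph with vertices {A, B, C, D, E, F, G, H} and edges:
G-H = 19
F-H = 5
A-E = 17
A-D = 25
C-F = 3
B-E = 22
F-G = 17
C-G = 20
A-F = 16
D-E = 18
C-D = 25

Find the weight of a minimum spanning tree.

98

Grow the tree from H using Prim:
Step 1: frontier [F-H 5, G-H 19] → take F-H (5); add F.
Step 2: frontier [C-F 3, A-F 16, F-G 17, G-H 19] → take C-F (3); add C.
Step 3: frontier [C-G 20, C-D 25, A-F 16, F-G 17, G-H 19] → take A-F (16); add A.
Step 4: frontier [A-E 17, A-D 25, C-G 20, C-D 25, F-G 17, G-H 19] → take A-E (17); add E.
Step 5: frontier [A-D 25, C-G 20, C-D 25, D-E 18, B-E 22, F-G 17, G-H 19] → take F-G (17); add G.
Step 6: frontier [A-D 25, C-D 25, D-E 18, B-E 22] → take D-E (18); add D.
Step 7: frontier [B-E 22] → take B-E (22); add B.
MST edges: F-H, C-F, A-F, A-E, F-G, D-E, B-E; total weight 5+3+16+17+17+18+22 = 98.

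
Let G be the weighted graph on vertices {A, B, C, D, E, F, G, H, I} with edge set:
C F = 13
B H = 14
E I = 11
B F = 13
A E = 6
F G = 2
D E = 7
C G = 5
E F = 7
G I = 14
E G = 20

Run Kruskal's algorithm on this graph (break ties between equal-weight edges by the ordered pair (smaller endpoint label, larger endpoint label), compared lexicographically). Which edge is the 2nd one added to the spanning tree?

C-G

Sort edges by weight, then run Kruskal:
F G (2): add — endpoints in different components.
C G (5): add — endpoints in different components.
A E (6): add — endpoints in different components.
D E (7): add — endpoints in different components.
E F (7): add — endpoints in different components.
E I (11): add — endpoints in different components.
B F (13): add — endpoints in different components.
C F (13): skip — C and F already connected.
B H (14): add — endpoints in different components.
The 2nd edge added is C G.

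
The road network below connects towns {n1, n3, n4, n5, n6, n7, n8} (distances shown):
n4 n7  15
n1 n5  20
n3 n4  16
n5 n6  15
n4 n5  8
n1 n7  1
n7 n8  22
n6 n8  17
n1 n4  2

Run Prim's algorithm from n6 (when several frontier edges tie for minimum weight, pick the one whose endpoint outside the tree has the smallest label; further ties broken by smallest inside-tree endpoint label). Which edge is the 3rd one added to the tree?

n1-n4

Prim's algorithm from n6:
Step 1: cheapest edge leaving the tree is n5 n6 (15); add n5.
Step 2: cheapest edge leaving the tree is n4 n5 (8); add n4.
Step 3: cheapest edge leaving the tree is n1 n4 (2); add n1.
Step 4: cheapest edge leaving the tree is n1 n7 (1); add n7.
Step 5: cheapest edge leaving the tree is n3 n4 (16); add n3.
Step 6: cheapest edge leaving the tree is n6 n8 (17); add n8.
The 3rd edge added is n1 n4.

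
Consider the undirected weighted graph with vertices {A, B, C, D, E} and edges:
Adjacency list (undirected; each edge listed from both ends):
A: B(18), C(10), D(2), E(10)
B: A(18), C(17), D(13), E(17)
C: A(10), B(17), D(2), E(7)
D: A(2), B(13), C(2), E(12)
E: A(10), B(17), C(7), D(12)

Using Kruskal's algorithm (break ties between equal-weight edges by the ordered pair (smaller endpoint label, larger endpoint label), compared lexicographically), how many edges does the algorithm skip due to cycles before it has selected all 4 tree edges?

3

Sort edges by weight, then run Kruskal:
A–D (2): add. Components now {A,D} {B} {C} {E}
C–D (2): add. Components now {A,C,D} {B} {E}
C–E (7): add. Components now {A,C,D,E} {B}
A–C (10): skip — A and C already connected.
A–E (10): skip — A and E already connected.
D–E (12): skip — D and E already connected.
B–D (13): add. Components now {A,B,C,D,E}
Edges rejected before the tree was complete: 3.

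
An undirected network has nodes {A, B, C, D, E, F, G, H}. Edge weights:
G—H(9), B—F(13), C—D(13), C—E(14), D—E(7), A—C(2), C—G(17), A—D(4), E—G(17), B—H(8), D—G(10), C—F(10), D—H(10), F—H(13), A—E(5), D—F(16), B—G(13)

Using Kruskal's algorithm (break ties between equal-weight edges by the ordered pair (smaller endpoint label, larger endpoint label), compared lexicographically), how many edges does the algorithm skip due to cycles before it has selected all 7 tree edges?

Sort edges by weight, then run Kruskal:
A—C (2): add — endpoints in different components.
A—D (4): add — endpoints in different components.
A—E (5): add — endpoints in different components.
D—E (7): skip — D and E already connected.
B—H (8): add — endpoints in different components.
G—H (9): add — endpoints in different components.
C—F (10): add — endpoints in different components.
D—G (10): add — endpoints in different components.
Edges rejected before the tree was complete: 1.

1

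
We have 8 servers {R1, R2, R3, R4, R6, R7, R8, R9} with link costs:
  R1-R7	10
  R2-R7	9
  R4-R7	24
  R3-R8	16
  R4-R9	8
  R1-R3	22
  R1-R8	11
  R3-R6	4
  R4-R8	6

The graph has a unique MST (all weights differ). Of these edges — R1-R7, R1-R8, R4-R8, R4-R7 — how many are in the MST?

Kruskal: consider edges lightest-first.
R3-R6 (4): add — endpoints in different components.
R4-R8 (6): add — endpoints in different components.
R4-R9 (8): add — endpoints in different components.
R2-R7 (9): add — endpoints in different components.
R1-R7 (10): add — endpoints in different components.
R1-R8 (11): add — endpoints in different components.
R3-R8 (16): add — endpoints in different components.
MST edge set: {R3-R6, R4-R8, R4-R9, R2-R7, R1-R7, R1-R8, R3-R8}.
Of the listed edges, {R1-R7, R1-R8, R4-R8} are in the MST → 3.

3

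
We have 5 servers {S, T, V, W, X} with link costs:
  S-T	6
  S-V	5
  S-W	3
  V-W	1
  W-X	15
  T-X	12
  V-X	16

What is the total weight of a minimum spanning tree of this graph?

22

Kruskal's algorithm — process edges by increasing weight (ties by edge label):
V-W (1): add — endpoints in different components.
S-W (3): add — endpoints in different components.
S-V (5): skip — S and V already connected.
S-T (6): add — endpoints in different components.
T-X (12): add — endpoints in different components.
MST edges: V-W, S-W, S-T, T-X; total weight 1+3+6+12 = 22.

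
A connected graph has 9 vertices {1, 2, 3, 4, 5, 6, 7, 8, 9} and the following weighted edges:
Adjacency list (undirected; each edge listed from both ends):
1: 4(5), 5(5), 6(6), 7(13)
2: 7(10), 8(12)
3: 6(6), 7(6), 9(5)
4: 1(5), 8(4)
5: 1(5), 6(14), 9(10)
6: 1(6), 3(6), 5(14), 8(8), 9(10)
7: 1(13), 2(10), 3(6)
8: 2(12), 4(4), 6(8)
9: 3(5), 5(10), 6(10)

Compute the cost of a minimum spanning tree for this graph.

Kruskal's algorithm — process edges by increasing weight (ties by edge label):
4-8 (4): add — endpoints in different components.
1-4 (5): add — endpoints in different components.
1-5 (5): add — endpoints in different components.
3-9 (5): add — endpoints in different components.
1-6 (6): add — endpoints in different components.
3-6 (6): add — endpoints in different components.
3-7 (6): add — endpoints in different components.
6-8 (8): skip — 6 and 8 already connected.
2-7 (10): add — endpoints in different components.
MST edges: 4-8, 1-4, 1-5, 3-9, 1-6, 3-6, 3-7, 2-7; total weight 4+5+5+5+6+6+6+10 = 47.

47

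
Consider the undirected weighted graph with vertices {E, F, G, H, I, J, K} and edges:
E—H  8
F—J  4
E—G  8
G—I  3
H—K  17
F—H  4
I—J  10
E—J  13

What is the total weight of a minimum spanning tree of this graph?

Grow the tree from G using Prim:
Step 1: frontier [G—I 3, E—G 8] → take G—I (3); add I.
Step 2: frontier [E—G 8, I—J 10] → take E—G (8); add E.
Step 3: frontier [E—H 8, E—J 13, I—J 10] → take E—H (8); add H.
Step 4: frontier [E—J 13, F—H 4, H—K 17, I—J 10] → take F—H (4); add F.
Step 5: frontier [E—J 13, F—J 4, H—K 17, I—J 10] → take F—J (4); add J.
Step 6: frontier [H—K 17] → take H—K (17); add K.
MST edges: G—I, E—G, E—H, F—H, F—J, H—K; total weight 3+8+8+4+4+17 = 44.

44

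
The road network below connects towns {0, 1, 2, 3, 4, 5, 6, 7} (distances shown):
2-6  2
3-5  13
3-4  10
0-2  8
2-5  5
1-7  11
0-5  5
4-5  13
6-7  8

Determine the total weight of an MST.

54

Grow the tree from 5 using Prim:
Step 1: frontier [0-5 5, 2-5 5, 3-5 13, 4-5 13] → take 0-5 (5); add 0.
Step 2: frontier [0-2 8, 2-5 5, 3-5 13, 4-5 13] → take 2-5 (5); add 2.
Step 3: frontier [2-6 2, 3-5 13, 4-5 13] → take 2-6 (2); add 6.
Step 4: frontier [3-5 13, 4-5 13, 6-7 8] → take 6-7 (8); add 7.
Step 5: frontier [3-5 13, 4-5 13, 1-7 11] → take 1-7 (11); add 1.
Step 6: frontier [3-5 13, 4-5 13] → take 3-5 (13); add 3.
Step 7: frontier [3-4 10, 4-5 13] → take 3-4 (10); add 4.
MST edges: 0-5, 2-5, 2-6, 6-7, 1-7, 3-5, 3-4; total weight 5+5+2+8+11+13+10 = 54.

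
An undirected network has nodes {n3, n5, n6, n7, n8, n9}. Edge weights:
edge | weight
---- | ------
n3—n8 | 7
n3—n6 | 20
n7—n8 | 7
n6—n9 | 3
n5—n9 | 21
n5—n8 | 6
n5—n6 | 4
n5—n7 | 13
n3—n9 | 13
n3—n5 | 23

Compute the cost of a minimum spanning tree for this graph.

27

Kruskal's algorithm — process edges by increasing weight (ties by edge label):
n6—n9 (3): add. Components now {n6,n9} {n7} {n8} {n3} {n5}
n5—n6 (4): add. Components now {n5,n6,n9} {n7} {n8} {n3}
n5—n8 (6): add. Components now {n5,n6,n8,n9} {n7} {n3}
n3—n8 (7): add. Components now {n3,n5,n6,n8,n9} {n7}
n7—n8 (7): add. Components now {n3,n5,n6,n7,n8,n9}
MST edges: n6—n9, n5—n6, n5—n8, n3—n8, n7—n8; total weight 3+4+6+7+7 = 27.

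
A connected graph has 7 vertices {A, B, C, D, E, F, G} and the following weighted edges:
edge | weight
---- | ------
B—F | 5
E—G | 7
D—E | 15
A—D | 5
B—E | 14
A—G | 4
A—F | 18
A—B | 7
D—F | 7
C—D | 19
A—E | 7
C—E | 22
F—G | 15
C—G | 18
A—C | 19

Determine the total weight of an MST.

46

Kruskal: consider edges lightest-first.
A—G (4): add. Components now {A,G} {B} {C} {D} {E} {F}
A—D (5): add. Components now {A,D,G} {B} {C} {E} {F}
B—F (5): add. Components now {A,D,G} {B,F} {C} {E}
A—B (7): add. Components now {A,B,D,F,G} {C} {E}
A—E (7): add. Components now {A,B,D,E,F,G} {C}
D—F (7): skip — D and F already connected.
E—G (7): skip — E and G already connected.
B—E (14): skip — B and E already connected.
D—E (15): skip — D and E already connected.
F—G (15): skip — F and G already connected.
A—F (18): skip — A and F already connected.
C—G (18): add. Components now {A,B,C,D,E,F,G}
MST edges: A—G, A—D, B—F, A—B, A—E, C—G; total weight 4+5+5+7+7+18 = 46.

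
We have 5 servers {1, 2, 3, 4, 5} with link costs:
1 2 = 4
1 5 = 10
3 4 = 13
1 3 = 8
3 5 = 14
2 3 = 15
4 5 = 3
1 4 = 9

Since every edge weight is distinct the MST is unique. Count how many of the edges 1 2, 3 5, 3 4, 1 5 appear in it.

1

Kruskal's algorithm — process edges by increasing weight (ties by edge label):
4 5 (3): add — endpoints in different components.
1 2 (4): add — endpoints in different components.
1 3 (8): add — endpoints in different components.
1 4 (9): add — endpoints in different components.
MST edge set: {4 5, 1 2, 1 3, 1 4}.
Of the listed edges, {1 2} are in the MST → 1.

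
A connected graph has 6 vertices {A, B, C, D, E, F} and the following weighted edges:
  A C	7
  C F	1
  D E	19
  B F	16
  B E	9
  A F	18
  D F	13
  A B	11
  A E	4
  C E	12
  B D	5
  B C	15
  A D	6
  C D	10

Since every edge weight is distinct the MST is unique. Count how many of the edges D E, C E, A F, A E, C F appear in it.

Sort edges by weight, then run Kruskal:
C F (1): add. Components now {A} {B} {C,F} {D} {E}
A E (4): add. Components now {A,E} {B} {C,F} {D}
B D (5): add. Components now {A,E} {B,D} {C,F}
A D (6): add. Components now {A,B,D,E} {C,F}
A C (7): add. Components now {A,B,C,D,E,F}
MST edge set: {C F, A E, B D, A D, A C}.
Of the listed edges, {A E, C F} are in the MST → 2.

2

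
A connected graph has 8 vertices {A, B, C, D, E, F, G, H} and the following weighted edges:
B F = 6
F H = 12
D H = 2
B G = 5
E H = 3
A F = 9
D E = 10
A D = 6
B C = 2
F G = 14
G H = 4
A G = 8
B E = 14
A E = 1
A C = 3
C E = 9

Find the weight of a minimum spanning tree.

21

Sort edges by weight, then run Kruskal:
A E (1): add — endpoints in different components.
B C (2): add — endpoints in different components.
D H (2): add — endpoints in different components.
A C (3): add — endpoints in different components.
E H (3): add — endpoints in different components.
G H (4): add — endpoints in different components.
B G (5): skip — B and G already connected.
A D (6): skip — A and D already connected.
B F (6): add — endpoints in different components.
MST edges: A E, B C, D H, A C, E H, G H, B F; total weight 1+2+2+3+3+4+6 = 21.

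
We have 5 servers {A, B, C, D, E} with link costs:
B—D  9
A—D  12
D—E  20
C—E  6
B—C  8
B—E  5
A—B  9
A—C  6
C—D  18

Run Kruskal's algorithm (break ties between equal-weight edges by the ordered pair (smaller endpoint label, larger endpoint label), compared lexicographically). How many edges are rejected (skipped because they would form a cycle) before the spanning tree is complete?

2

Kruskal's algorithm — process edges by increasing weight (ties by edge label):
B—E (5): add — endpoints in different components.
A—C (6): add — endpoints in different components.
C—E (6): add — endpoints in different components.
B—C (8): skip — B and C already connected.
A—B (9): skip — A and B already connected.
B—D (9): add — endpoints in different components.
Edges rejected before the tree was complete: 2.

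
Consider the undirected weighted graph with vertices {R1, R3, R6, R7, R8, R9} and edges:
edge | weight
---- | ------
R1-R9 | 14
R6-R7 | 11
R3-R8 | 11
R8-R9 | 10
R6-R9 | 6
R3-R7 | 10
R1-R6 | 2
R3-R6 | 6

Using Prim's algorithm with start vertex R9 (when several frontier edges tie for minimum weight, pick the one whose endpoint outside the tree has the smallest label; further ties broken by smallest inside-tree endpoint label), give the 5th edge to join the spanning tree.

Prim, starting at R9.
Step 1: frontier [R6-R9 6, R8-R9 10, R1-R9 14] → take R6-R9 (6); add R6.
Step 2: frontier [R1-R6 2, R3-R6 6, R6-R7 11, R8-R9 10, R1-R9 14] → take R1-R6 (2); add R1.
Step 3: frontier [R3-R6 6, R6-R7 11, R8-R9 10] → take R3-R6 (6); add R3.
Step 4: frontier [R3-R7 10, R3-R8 11, R6-R7 11, R8-R9 10] → take R3-R7 (10); add R7.
Step 5: frontier [R3-R8 11, R8-R9 10] → take R8-R9 (10); add R8.
The 5th edge added is R8-R9.

R8-R9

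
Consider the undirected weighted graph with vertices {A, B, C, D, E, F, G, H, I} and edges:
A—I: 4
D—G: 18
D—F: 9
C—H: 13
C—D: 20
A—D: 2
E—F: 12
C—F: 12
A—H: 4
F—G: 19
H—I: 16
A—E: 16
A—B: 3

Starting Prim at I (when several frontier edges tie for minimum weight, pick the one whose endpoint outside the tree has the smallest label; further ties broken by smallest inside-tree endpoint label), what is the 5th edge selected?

D-F

Prim, starting at I.
Step 1: cheapest edge leaving the tree is A—I (4); add A.
Step 2: cheapest edge leaving the tree is A—D (2); add D.
Step 3: cheapest edge leaving the tree is A—B (3); add B.
Step 4: cheapest edge leaving the tree is A—H (4); add H.
Step 5: cheapest edge leaving the tree is D—F (9); add F.
Step 6: cheapest edge leaving the tree is C—F (12); add C.
Step 7: cheapest edge leaving the tree is E—F (12); add E.
Step 8: cheapest edge leaving the tree is D—G (18); add G.
The 5th edge added is D—F.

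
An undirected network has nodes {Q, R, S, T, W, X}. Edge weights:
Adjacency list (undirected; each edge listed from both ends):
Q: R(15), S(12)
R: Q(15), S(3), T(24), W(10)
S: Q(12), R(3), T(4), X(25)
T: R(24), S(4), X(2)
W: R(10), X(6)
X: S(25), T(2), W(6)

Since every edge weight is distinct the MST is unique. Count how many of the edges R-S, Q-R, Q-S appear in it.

Sort edges by weight, then run Kruskal:
T-X (2): add — endpoints in different components.
R-S (3): add — endpoints in different components.
S-T (4): add — endpoints in different components.
W-X (6): add — endpoints in different components.
R-W (10): skip — W and R already connected.
Q-S (12): add — endpoints in different components.
MST edge set: {T-X, R-S, S-T, W-X, Q-S}.
Of the listed edges, {R-S, Q-S} are in the MST → 2.

2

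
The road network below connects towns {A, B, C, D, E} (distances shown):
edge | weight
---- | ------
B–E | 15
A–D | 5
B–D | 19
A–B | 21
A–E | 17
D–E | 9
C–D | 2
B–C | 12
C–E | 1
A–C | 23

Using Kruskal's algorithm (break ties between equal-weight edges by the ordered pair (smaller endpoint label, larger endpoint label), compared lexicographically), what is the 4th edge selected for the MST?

B-C

Kruskal's algorithm — process edges by increasing weight (ties by edge label):
C–E (1): add — endpoints in different components.
C–D (2): add — endpoints in different components.
A–D (5): add — endpoints in different components.
D–E (9): skip — D and E already connected.
B–C (12): add — endpoints in different components.
The 4th edge added is B–C.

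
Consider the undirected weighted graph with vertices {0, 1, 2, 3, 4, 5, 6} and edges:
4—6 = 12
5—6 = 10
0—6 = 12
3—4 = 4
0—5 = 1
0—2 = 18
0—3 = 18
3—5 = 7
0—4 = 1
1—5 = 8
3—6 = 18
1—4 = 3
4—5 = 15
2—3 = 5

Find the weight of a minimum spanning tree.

Prim's algorithm from 3:
Step 1: cheapest edge leaving the tree is 3—4 (4); add 4.
Step 2: cheapest edge leaving the tree is 0—4 (1); add 0.
Step 3: cheapest edge leaving the tree is 0—5 (1); add 5.
Step 4: cheapest edge leaving the tree is 1—4 (3); add 1.
Step 5: cheapest edge leaving the tree is 2—3 (5); add 2.
Step 6: cheapest edge leaving the tree is 5—6 (10); add 6.
MST edges: 3—4, 0—4, 0—5, 1—4, 2—3, 5—6; total weight 4+1+1+3+5+10 = 24.

24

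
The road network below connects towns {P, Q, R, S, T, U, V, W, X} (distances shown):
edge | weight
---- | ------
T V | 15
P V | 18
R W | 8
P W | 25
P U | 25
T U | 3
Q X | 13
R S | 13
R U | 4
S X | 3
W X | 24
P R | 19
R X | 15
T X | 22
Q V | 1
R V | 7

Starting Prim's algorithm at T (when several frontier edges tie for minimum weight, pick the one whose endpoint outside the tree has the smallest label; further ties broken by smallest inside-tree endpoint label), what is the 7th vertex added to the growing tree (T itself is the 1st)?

S

Prim's algorithm from T:
Step 1: cheapest edge leaving the tree is T U (3); add U.
Step 2: cheapest edge leaving the tree is R U (4); add R.
Step 3: cheapest edge leaving the tree is R V (7); add V.
Step 4: cheapest edge leaving the tree is Q V (1); add Q.
Step 5: cheapest edge leaving the tree is R W (8); add W.
Step 6: cheapest edge leaving the tree is R S (13); add S.
Step 7: cheapest edge leaving the tree is S X (3); add X.
Step 8: cheapest edge leaving the tree is P V (18); add P.
Vertex order: T, U, R, V, Q, W, S, X, P. The 7th vertex is S.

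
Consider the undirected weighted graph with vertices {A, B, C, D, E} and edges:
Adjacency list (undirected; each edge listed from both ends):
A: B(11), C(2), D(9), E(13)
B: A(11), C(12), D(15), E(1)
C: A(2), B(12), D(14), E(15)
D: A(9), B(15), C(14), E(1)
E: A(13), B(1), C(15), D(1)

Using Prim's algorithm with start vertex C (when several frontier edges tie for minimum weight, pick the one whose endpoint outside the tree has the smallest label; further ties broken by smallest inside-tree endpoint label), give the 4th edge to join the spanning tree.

Prim's algorithm from C:
Step 1: frontier [A–C 2, B–C 12, C–D 14, C–E 15] → take A–C (2); add A.
Step 2: frontier [A–D 9, A–B 11, A–E 13, B–C 12, C–D 14, C–E 15] → take A–D (9); add D.
Step 3: frontier [A–B 11, A–E 13, B–C 12, C–E 15, D–E 1, B–D 15] → take D–E (1); add E.
Step 4: frontier [A–B 11, B–C 12, B–D 15, B–E 1] → take B–E (1); add B.
The 4th edge added is B–E.

B-E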